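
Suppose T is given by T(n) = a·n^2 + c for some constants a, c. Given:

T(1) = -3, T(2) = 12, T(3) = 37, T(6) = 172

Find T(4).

From T(1) = -3 and T(2) = 12: 1a + c = -3 and 4a + c = 12.
Subtracting: 3a = 15, so a = 5; then c = -3 − 5·1 = -8.
So T(n) = 5n² − 8, and T(4) = 72.

72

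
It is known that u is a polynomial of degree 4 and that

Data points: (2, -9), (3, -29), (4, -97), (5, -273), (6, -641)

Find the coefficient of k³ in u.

Write u(k) = ak^4 + bk³ + ck² + dk + e; the 5 given values yield a linear system in the 5 coefficients.
Solving, u(k) = -k^4 + 4k³ - 5k² - 6k + 7.
The coefficient of k³ is 4.

4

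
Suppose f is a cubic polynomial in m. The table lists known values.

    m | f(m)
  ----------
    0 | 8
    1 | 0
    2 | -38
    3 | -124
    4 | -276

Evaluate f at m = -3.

Write f(m) = am³ + bm² + cm + d; the 5 given values yield a linear system in the 4 coefficients.
Solving, f(m) = -3m³ - 6m² + m + 8.
Then f(-3) = 32.

32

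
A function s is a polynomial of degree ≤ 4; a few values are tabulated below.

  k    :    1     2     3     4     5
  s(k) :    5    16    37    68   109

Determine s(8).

First differences: 11, 21, 31, 41. Second differences: 10, 10, 10.
Level-2 differences are constant, so s has degree 2.
Fitting a degree-2 polynomial gives s(k) = 5k² - 4k + 4.
Then s(8) = 292.

292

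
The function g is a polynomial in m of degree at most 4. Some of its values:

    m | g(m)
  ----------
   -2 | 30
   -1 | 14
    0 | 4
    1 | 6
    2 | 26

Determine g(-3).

46

First differences: -16, -10, 2, 20. Second differences: 6, 12, 18. Third differences: 6, 6.
Level-3 differences are constant, so g has degree 3.
Fitting a degree-3 polynomial gives g(m) = m³ + 6m² - 5m + 4.
Then g(-3) = 46.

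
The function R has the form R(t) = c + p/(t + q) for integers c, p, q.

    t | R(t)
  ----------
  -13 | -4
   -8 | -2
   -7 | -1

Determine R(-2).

(R(t) − c)(t + q) = p for each data point; the three points give a linear system in c and q, then p follows.
Solving: c = -6, q = 3, p = -20, so R(t) = -6 − 20/(t + 3).
Then R(-2) = -6 − 20/1 = -26.

-26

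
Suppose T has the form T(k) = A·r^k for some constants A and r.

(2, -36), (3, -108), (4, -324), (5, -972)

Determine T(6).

-2916

Consecutive ratio: -108/(-36) = 3, and -324/(-108) = 3, so r = 3.
Then A·3^2 = -36 gives A = -4, and T(k) = -4·3^k.
T(6) = -4·3^6 = -2916.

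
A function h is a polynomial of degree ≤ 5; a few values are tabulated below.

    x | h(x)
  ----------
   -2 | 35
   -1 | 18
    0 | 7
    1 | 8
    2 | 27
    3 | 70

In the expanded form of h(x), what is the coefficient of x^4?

First differences: -17, -11, 1, 19, 43. Second differences: 6, 12, 18, 24. Third differences: 6, 6, 6.
Level-3 differences are constant, so h has degree 3.
Fitting a degree-3 polynomial gives h(x) = x³ + 6x² - 6x + 7.
The coefficient of x^4 is 0.

0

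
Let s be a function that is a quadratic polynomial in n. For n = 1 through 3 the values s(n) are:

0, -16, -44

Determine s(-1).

-4

Write s(n) = an² + bn + c; the 3 given values yield a linear system in the 3 coefficients.
Solving, s(n) = -6n² + 2n + 4.
Then s(-1) = -4.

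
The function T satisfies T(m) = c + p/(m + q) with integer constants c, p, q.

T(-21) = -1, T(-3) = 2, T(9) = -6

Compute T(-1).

4

(T(m) − c)(m + q) = p for each data point; the three points give a linear system in c and q, then p follows.
Solving: c = -2, q = -3, p = -24, so T(m) = -2 − 24/(m − 3).
Then T(-1) = -2 − 24/(-4) = 4.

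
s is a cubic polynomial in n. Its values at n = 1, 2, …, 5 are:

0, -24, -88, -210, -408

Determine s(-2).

First differences: -24, -64, -122, -198. Second differences: -40, -58, -76. Third differences: -18, -18.
Level-3 differences are constant, so s has degree 3.
Fitting a degree-3 polynomial gives s(n) = -3n³ - 2n² + 3n + 2.
Then s(-2) = 12.

12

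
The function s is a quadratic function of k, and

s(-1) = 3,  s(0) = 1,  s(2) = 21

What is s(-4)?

57

Write s(k) = ak² + bk + c; the 3 given values yield a linear system in the 3 coefficients.
Solving, s(k) = 4k² + 2k + 1.
Then s(-4) = 57.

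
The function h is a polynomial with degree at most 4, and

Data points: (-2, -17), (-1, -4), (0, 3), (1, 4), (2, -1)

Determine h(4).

-29

First differences: 13, 7, 1, -5. Second differences: -6, -6, -6.
Level-2 differences are constant, so h has degree 2.
Fitting a degree-2 polynomial gives h(x) = -3x² + 4x + 3.
Then h(4) = -29.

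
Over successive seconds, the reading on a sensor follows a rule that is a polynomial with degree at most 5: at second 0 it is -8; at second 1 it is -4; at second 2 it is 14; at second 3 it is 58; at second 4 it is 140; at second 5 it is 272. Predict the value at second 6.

466

Write the value at k as P(k).
First differences: 4, 18, 44, 82, 132. Second differences: 14, 26, 38, 50. Third differences: 12, 12, 12.
Level-3 differences are constant, so P has degree 3.
Fitting a degree-3 polynomial gives P(k) = 2k³ + k² + k - 8.
Then P(6) = 466.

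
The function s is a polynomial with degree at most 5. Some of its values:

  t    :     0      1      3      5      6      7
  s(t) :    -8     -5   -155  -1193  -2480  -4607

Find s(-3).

-257

Write s(t) = at^5 + bt^4 + ct³ + dt² + et + p; the 6 given values yield a linear system in the 6 coefficients.
Solving, the leading coefficient vanishes, and s(t) = -2t^4 + t³ - 4t² + 8t - 8.
Then s(-3) = -257.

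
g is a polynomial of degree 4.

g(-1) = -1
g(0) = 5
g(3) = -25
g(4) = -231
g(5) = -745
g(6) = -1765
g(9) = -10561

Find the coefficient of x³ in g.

Write g(x) = ax^4 + bx³ + cx² + dx + e; the 7 given values yield a linear system in the 5 coefficients.
Solving, g(x) = -2x^4 + 3x³ + 4x² + 5x + 5.
The coefficient of x³ is 3.

3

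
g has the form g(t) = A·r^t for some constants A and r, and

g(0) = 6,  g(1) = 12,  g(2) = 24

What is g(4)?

96

Consecutive ratio: 12/6 = 2, and 24/12 = 2, so r = 2.
Then A·2^0 = 6 gives A = 6, and g(t) = 6·2^t.
g(4) = 6·2^4 = 96.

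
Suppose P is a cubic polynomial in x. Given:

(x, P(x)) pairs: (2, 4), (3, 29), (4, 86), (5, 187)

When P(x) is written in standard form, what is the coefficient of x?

-3

Write P(x) = ax³ + bx² + cx + d; the 4 given values yield a linear system in the 4 coefficients.
Solving, P(x) = 2x³ - 2x² - 3x + 2.
The coefficient of x is -3.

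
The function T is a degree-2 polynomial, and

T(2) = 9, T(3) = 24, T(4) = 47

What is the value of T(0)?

Write T(t) = at² + bt + c; the 3 given values yield a linear system in the 3 coefficients.
Solving, T(t) = 4t² - 5t + 3.
Then T(0) = 3.

3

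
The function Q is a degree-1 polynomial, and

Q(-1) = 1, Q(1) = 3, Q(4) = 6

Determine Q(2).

Write Q(m) = am + b; the 3 given values yield a linear system in the 2 coefficients.
Solving, Q(m) = m + 2.
Then Q(2) = 4.

4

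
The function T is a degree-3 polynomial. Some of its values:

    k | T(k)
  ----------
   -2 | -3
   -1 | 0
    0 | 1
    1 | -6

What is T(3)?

Write T(k) = ak³ + bk² + ck + d; the 4 given values yield a linear system in the 4 coefficients.
Solving, T(k) = -k³ - 4k² - 2k + 1.
Then T(3) = -68.

-68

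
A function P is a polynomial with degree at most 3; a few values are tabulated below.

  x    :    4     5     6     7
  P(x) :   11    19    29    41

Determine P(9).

First differences: 8, 10, 12. Second differences: 2, 2.
Level-2 differences are constant, so P has degree 2.
Fitting a degree-2 polynomial gives P(x) = x² - x - 1.
Then P(9) = 71.

71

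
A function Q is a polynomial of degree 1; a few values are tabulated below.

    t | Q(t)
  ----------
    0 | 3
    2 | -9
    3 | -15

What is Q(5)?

Write Q(t) = at + b; the 3 given values yield a linear system in the 2 coefficients.
Solving, Q(t) = -6t + 3.
Then Q(5) = -27.

-27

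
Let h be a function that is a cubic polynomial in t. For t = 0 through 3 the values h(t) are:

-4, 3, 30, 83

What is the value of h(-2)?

Write h(t) = at³ + bt² + ct + d; the 4 given values yield a linear system in the 4 coefficients.
Solving, h(t) = t³ + 7t² - t - 4.
Then h(-2) = 18.

18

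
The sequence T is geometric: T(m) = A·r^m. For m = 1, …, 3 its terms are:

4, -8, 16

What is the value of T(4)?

Consecutive ratio: -8/4 = -2, and 16/(-8) = -2, so r = -2.
Then A·(-2)^1 = 4 gives A = -2, and T(m) = -2·(-2)^m.
T(4) = -2·(-2)^4 = -32.

-32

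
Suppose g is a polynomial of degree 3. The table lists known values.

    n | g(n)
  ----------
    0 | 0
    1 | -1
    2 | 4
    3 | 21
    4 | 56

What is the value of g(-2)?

-4

Write g(n) = an³ + bn² + cn + d; the 5 given values yield a linear system in the 4 coefficients.
Solving, g(n) = n³ - 2n.
Then g(-2) = -4.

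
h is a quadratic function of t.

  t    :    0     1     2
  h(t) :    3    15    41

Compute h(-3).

Write h(t) = at² + bt + c; the 3 given values yield a linear system in the 3 coefficients.
Solving, h(t) = 7t² + 5t + 3.
Then h(-3) = 51.

51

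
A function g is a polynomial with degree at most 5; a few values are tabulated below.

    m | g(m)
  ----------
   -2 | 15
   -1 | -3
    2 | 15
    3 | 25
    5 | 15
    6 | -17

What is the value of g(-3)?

Write g(m) = am^5 + bm^4 + cm³ + dm² + em + p; the 6 given values yield a linear system in the 6 coefficients.
Solving, the top 2 coefficients vanish, and g(m) = -m³ + 5m² + 4m - 5.
Then g(-3) = 55.

55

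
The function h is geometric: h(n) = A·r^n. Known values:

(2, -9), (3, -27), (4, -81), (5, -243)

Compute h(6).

-729

Consecutive ratio: -27/(-9) = 3, and -81/(-27) = 3, so r = 3.
Then A·3^2 = -9 gives A = -1, and h(n) = -1·3^n.
h(6) = -1·3^6 = -729.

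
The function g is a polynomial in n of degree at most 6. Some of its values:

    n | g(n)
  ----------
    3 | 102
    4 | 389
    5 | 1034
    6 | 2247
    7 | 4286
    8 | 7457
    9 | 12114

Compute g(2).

Write g(n) = an^6 + bn^5 + cn^4 + dn³ + en² + pn + q; the 7 given values yield a linear system in the 7 coefficients.
Solving, the top 2 coefficients vanish, and g(n) = 2n^4 - n³ - 3n² - 5n + 9.
Then g(2) = 11.

11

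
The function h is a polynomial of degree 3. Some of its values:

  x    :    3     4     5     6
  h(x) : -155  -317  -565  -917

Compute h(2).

Write h(x) = ax³ + bx² + cx + d; the 4 given values yield a linear system in the 4 coefficients.
Solving, h(x) = -3x³ - 7x² - 2x - 5.
Then h(2) = -61.

-61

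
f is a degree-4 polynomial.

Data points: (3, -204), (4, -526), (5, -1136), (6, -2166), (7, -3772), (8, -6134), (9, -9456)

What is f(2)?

-62

First differences: -322, -610, -1030, -1606, -2362, -3322. Second differences: -288, -420, -576, -756, -960. Third differences: -132, -156, -180, -204. Fourth differences: -24, -24, -24.
Level-4 differences are constant, so f has degree 4.
Fitting a degree-4 polynomial gives f(n) = -n^4 - 4n³ + n² - 6n - 6.
Then f(2) = -62.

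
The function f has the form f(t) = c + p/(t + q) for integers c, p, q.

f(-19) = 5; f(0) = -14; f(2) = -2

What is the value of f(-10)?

6

(f(t) − c)(t + q) = p for each data point; the three points give a linear system in c and q, then p follows.
Solving: c = 4, q = 1, p = -18, so f(t) = 4 − 18/(t + 1).
Then f(-10) = 4 − 18/(-9) = 6.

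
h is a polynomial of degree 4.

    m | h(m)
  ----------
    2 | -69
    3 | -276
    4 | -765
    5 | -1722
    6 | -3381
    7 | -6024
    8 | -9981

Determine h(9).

-15630

First differences: -207, -489, -957, -1659, -2643, -3957. Second differences: -282, -468, -702, -984, -1314. Third differences: -186, -234, -282, -330. Fourth differences: -48, -48, -48.
Level-4 differences are constant, so h has degree 4.
Fitting a degree-4 polynomial gives h(m) = -2m^4 - 3m³ - 4m² + 3.
Then h(9) = -15630.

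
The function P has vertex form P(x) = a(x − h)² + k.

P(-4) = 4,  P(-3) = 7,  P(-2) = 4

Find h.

First differences 3, -3; second difference -6 = 2a, so a = -3.
Expanding, the x-coefficient is −2ah = 6h; matching it to the data gives h = -3, and then k = 7.
So P(x) = -3(x + 3)² + 7.
Hence h = -3.

-3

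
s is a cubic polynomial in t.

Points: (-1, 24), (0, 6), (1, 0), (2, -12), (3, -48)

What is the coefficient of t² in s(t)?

First differences: -18, -6, -12, -36. Second differences: 12, -6, -24. Third differences: -18, -18.
Level-3 differences are constant, so s has degree 3.
Fitting a degree-3 polynomial gives s(t) = -3t³ + 6t² - 9t + 6.
The coefficient of t² is 6.

6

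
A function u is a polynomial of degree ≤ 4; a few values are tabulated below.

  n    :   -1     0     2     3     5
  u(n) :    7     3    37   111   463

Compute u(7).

Write u(n) = an^4 + bn³ + cn² + dn + e; the 5 given values yield a linear system in the 5 coefficients.
Solving, the leading coefficient vanishes, and u(n) = 3n³ + 4n² - 3n + 3.
Then u(7) = 1207.

1207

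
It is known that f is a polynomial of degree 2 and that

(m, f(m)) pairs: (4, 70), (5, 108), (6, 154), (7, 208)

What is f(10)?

First differences: 38, 46, 54. Second differences: 8, 8.
Level-2 differences are constant, so f has degree 2.
Fitting a degree-2 polynomial gives f(m) = 4m² + 2m - 2.
Then f(10) = 418.

418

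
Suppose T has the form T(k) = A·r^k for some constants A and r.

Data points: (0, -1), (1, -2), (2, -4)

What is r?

Consecutive ratio: -2/(-1) = 2, and -4/(-2) = 2, so r = 2.
Then A·2^0 = -1 gives A = -1, and T(k) = -1·2^k.

2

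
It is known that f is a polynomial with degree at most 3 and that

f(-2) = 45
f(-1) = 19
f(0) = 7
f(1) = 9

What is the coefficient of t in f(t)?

-5

Write f(t) = at³ + bt² + ct + d; the 4 given values yield a linear system in the 4 coefficients.
Solving, the leading coefficient vanishes, and f(t) = 7t² - 5t + 7.
The coefficient of t is -5.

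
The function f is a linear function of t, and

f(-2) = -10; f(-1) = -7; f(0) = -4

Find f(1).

-1

First differences: 3, 3.
Level-1 differences are constant, so f has degree 1.
Fitting a degree-1 polynomial gives f(t) = 3t - 4.
Then f(1) = -1.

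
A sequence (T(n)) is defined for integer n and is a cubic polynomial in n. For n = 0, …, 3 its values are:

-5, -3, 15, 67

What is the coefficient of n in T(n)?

Write T(n) = an³ + bn² + cn + d; the 4 given values yield a linear system in the 4 coefficients.
Solving, T(n) = 3n³ - n² - 5.
The coefficient of n is 0.

0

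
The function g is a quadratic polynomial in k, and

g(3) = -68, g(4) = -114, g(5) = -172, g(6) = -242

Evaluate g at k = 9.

-524

Write g(k) = ak² + bk + c; the 4 given values yield a linear system in the 3 coefficients.
Solving, g(k) = -6k² - 4k - 2.
Then g(9) = -524.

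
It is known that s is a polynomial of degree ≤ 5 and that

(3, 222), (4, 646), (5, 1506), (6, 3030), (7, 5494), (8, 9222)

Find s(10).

22006

Write s(k) = ak^5 + bk^4 + ck³ + dk² + ek + p; the 6 given values yield a linear system in the 6 coefficients.
Solving, the leading coefficient vanishes, and s(k) = 2k^4 + 2k³ + 6.
Then s(10) = 22006.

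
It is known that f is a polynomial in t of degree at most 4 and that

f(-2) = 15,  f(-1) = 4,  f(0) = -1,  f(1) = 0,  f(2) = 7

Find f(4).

First differences: -11, -5, 1, 7. Second differences: 6, 6, 6.
Level-2 differences are constant, so f has degree 2.
Fitting a degree-2 polynomial gives f(t) = 3t² - 2t - 1.
Then f(4) = 39.

39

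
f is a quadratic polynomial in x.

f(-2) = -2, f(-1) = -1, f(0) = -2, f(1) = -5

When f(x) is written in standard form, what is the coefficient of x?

-2

First differences: 1, -1, -3. Second differences: -2, -2.
Level-2 differences are constant, so f has degree 2.
Fitting a degree-2 polynomial gives f(x) = -x² - 2x - 2.
The coefficient of x is -2.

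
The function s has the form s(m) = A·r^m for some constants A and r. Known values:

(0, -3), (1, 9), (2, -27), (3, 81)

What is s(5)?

729

Consecutive ratio: 9/(-3) = -3, and -27/9 = -3, so r = -3.
Then A·(-3)^0 = -3 gives A = -3, and s(m) = -3·(-3)^m.
s(5) = -3·(-3)^5 = 729.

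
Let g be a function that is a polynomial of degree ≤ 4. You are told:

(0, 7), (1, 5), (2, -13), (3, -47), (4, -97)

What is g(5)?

-163

Write g(t) = at^4 + bt³ + ct² + dt + e; the 5 given values yield a linear system in the 5 coefficients.
Solving, the top 2 coefficients vanish, and g(t) = -8t² + 6t + 7.
Then g(5) = -163.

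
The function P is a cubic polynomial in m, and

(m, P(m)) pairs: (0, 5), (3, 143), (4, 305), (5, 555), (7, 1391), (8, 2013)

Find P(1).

11

Write P(m) = am³ + bm² + cm + d; the 6 given values yield a linear system in the 4 coefficients.
Solving, P(m) = 3m³ + 8m² - 5m + 5.
Then P(1) = 11.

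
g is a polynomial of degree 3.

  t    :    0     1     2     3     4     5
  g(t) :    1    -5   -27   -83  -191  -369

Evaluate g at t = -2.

37

Write g(t) = at³ + bt² + ct + d; the 6 given values yield a linear system in the 4 coefficients.
Solving, g(t) = -3t³ + t² - 4t + 1.
Then g(-2) = 37.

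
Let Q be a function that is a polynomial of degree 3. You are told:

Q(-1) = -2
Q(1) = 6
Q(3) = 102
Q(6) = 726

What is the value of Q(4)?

228

Write Q(n) = an³ + bn² + cn + d; the 4 given values yield a linear system in the 4 coefficients.
Solving, Q(n) = 3n³ + 2n² + n.
Then Q(4) = 228.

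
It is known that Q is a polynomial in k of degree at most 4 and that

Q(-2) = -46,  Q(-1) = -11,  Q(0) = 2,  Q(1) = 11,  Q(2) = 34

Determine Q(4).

194

First differences: 35, 13, 9, 23. Second differences: -22, -4, 14. Third differences: 18, 18.
Level-3 differences are constant, so Q has degree 3.
Fitting a degree-3 polynomial gives Q(k) = 3k³ - 2k² + 8k + 2.
Then Q(4) = 194.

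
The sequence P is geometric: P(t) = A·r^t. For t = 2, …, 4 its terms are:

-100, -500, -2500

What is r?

Consecutive ratio: -500/(-100) = 5, and -2500/(-500) = 5, so r = 5.
Then A·5^2 = -100 gives A = -4, and P(t) = -4·5^t.

5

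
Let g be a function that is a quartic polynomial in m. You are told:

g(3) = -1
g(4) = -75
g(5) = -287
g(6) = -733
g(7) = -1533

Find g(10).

Write g(m) = am^4 + bm³ + cm² + dm + e; the 5 given values yield a linear system in the 5 coefficients.
Solving, g(m) = -m^4 + 2m³ + 4m² - m - 7.
Then g(10) = -7617.

-7617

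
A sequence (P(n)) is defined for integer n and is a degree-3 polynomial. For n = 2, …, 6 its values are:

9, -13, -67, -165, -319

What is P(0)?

5

First differences: -22, -54, -98, -154. Second differences: -32, -44, -56. Third differences: -12, -12.
Level-3 differences are constant, so P has degree 3.
Fitting a degree-3 polynomial gives P(n) = -2n³ + 2n² + 6n + 5.
The constant term is P(0) = 5.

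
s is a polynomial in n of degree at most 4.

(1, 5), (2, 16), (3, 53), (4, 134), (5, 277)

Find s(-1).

First differences: 11, 37, 81, 143. Second differences: 26, 44, 62. Third differences: 18, 18.
Level-3 differences are constant, so s has degree 3.
Fitting a degree-3 polynomial gives s(n) = 3n³ - 5n² + 5n + 2.
Then s(-1) = -11.

-11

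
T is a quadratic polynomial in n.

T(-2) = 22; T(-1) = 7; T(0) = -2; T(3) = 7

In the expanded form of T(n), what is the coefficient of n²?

3

Write T(n) = an² + bn + c; the 4 given values yield a linear system in the 3 coefficients.
Solving, T(n) = 3n² - 6n - 2.
The coefficient of n² is 3.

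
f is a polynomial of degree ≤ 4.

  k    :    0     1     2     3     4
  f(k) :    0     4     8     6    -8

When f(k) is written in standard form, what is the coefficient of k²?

3

First differences: 4, 4, -2, -14. Second differences: 0, -6, -12. Third differences: -6, -6.
Level-3 differences are constant, so f has degree 3.
Fitting a degree-3 polynomial gives f(k) = -k³ + 3k² + 2k.
The coefficient of k² is 3.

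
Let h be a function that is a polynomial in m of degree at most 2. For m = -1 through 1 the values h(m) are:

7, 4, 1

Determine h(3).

First differences: -3, -3.
Level-1 differences are constant, so h has degree 1.
Fitting a degree-1 polynomial gives h(m) = -3m + 4.
Then h(3) = -5.

-5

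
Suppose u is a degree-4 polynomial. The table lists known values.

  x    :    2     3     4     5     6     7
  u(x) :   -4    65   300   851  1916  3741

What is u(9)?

10895

First differences: 69, 235, 551, 1065, 1825. Second differences: 166, 316, 514, 760. Third differences: 150, 198, 246. Fourth differences: 48, 48.
Level-4 differences are constant, so u has degree 4.
Fitting a degree-4 polynomial gives u(x) = 2x^4 - 3x³ - 4x - 4.
Then u(9) = 10895.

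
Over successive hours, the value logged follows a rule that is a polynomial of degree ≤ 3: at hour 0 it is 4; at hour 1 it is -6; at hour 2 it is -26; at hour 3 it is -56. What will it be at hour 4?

-96

Write the value at m as g(m).
First differences: -10, -20, -30. Second differences: -10, -10.
Level-2 differences are constant, so g has degree 2.
Fitting a degree-2 polynomial gives g(m) = -5m² - 5m + 4.
Then g(4) = -96.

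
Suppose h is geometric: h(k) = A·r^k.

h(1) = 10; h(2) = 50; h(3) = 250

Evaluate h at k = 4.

Consecutive ratio: 50/10 = 5, and 250/50 = 5, so r = 5.
Then A·5^1 = 10 gives A = 2, and h(k) = 2·5^k.
h(4) = 2·5^4 = 1250.

1250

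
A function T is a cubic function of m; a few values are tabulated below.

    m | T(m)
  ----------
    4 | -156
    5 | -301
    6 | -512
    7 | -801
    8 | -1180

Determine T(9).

First differences: -145, -211, -289, -379. Second differences: -66, -78, -90. Third differences: -12, -12.
Level-3 differences are constant, so T has degree 3.
Fitting a degree-3 polynomial gives T(m) = -2m³ - 3m² + 4m + 4.
Then T(9) = -1661.

-1661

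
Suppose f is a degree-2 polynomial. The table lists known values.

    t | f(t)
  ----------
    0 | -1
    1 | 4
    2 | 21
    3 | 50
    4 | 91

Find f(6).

209

First differences: 5, 17, 29, 41. Second differences: 12, 12, 12.
Level-2 differences are constant, so f has degree 2.
Fitting a degree-2 polynomial gives f(t) = 6t² - t - 1.
Then f(6) = 209.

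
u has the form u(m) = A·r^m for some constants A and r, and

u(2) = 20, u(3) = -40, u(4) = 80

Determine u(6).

320

Consecutive ratio: -40/20 = -2, and 80/(-40) = -2, so r = -2.
Then A·(-2)^2 = 20 gives A = 5, and u(m) = 5·(-2)^m.
u(6) = 5·(-2)^6 = 320.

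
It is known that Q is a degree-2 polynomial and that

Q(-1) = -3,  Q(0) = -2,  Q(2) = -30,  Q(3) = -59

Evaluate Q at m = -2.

-14

Write Q(m) = am² + bm + c; the 4 given values yield a linear system in the 3 coefficients.
Solving, Q(m) = -5m² - 4m - 2.
Then Q(-2) = -14.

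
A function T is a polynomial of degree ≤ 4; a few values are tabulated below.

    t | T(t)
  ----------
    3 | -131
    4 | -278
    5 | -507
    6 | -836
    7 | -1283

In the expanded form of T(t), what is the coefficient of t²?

-5

Write T(t) = at^4 + bt³ + ct² + dt + e; the 5 given values yield a linear system in the 5 coefficients.
Solving, the leading coefficient vanishes, and T(t) = -3t³ - 5t² - t - 2.
The coefficient of t² is -5.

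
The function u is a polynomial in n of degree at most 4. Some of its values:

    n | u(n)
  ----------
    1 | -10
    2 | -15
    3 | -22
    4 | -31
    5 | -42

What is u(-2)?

First differences: -5, -7, -9, -11. Second differences: -2, -2, -2.
Level-2 differences are constant, so u has degree 2.
Fitting a degree-2 polynomial gives u(n) = -n² - 2n - 7.
Then u(-2) = -7.

-7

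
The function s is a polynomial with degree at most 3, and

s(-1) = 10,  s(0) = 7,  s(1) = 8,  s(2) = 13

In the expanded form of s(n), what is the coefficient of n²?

2

Write s(n) = an³ + bn² + cn + d; the 4 given values yield a linear system in the 4 coefficients.
Solving, the leading coefficient vanishes, and s(n) = 2n² - n + 7.
The coefficient of n² is 2.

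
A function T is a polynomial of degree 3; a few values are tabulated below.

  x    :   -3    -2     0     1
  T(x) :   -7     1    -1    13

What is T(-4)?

-37

Write T(x) = ax³ + bx² + cx + d; the 4 given values yield a linear system in the 4 coefficients.
Solving, T(x) = 2x³ + 7x² + 5x - 1.
Then T(-4) = -37.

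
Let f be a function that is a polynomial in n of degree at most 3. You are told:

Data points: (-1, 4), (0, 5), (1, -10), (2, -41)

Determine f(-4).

First differences: 1, -15, -31. Second differences: -16, -16.
Level-2 differences are constant, so f has degree 2.
Fitting a degree-2 polynomial gives f(n) = -8n² - 7n + 5.
Then f(-4) = -95.

-95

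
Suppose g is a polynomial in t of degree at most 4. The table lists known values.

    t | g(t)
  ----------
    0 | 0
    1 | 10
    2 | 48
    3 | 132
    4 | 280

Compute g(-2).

First differences: 10, 38, 84, 148. Second differences: 28, 46, 64. Third differences: 18, 18.
Level-3 differences are constant, so g has degree 3.
Fitting a degree-3 polynomial gives g(t) = 3t³ + 5t² + 2t.
Then g(-2) = -8.

-8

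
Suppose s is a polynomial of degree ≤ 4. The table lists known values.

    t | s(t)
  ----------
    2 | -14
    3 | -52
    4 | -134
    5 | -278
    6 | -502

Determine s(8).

First differences: -38, -82, -144, -224. Second differences: -44, -62, -80. Third differences: -18, -18.
Level-3 differences are constant, so s has degree 3.
Fitting a degree-3 polynomial gives s(t) = -3t³ + 5t² - 6t + 2.
Then s(8) = -1262.

-1262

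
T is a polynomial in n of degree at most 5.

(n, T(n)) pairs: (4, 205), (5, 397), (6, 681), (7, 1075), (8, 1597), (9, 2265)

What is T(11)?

First differences: 192, 284, 394, 522, 668. Second differences: 92, 110, 128, 146. Third differences: 18, 18, 18.
Level-3 differences are constant, so T has degree 3.
Fitting a degree-3 polynomial gives T(n) = 3n³ + n² - 3.
Then T(11) = 4111.

4111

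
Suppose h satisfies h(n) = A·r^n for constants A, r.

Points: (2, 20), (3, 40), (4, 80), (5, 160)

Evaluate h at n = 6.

Consecutive ratio: 40/20 = 2, and 80/40 = 2, so r = 2.
Then A·2^2 = 20 gives A = 5, and h(n) = 5·2^n.
h(6) = 5·2^6 = 320.

320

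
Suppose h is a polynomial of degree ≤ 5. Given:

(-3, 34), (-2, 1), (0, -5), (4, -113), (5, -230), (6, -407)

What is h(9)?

Write h(n) = an^5 + bn^4 + cn³ + dn² + en + p; the 6 given values yield a linear system in the 6 coefficients.
Solving, the top 2 coefficients vanish, and h(n) = -2n³ + 5n - 5.
Then h(9) = -1418.

-1418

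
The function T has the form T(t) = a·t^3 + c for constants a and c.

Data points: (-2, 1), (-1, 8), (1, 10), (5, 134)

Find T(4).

From T(-2) = 1 and T(-1) = 8: -8a + c = 1 and -1a + c = 8.
Subtracting: 7a = 7, so a = 1; then c = 1 − 1·(-8) = 9.
So T(t) = 1t³ + 9, and T(4) = 73.

73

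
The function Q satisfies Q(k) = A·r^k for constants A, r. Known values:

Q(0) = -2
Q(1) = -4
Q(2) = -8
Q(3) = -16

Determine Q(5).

Consecutive ratio: -4/(-2) = 2, and -8/(-4) = 2, so r = 2.
Then A·2^0 = -2 gives A = -2, and Q(k) = -2·2^k.
Q(5) = -2·2^5 = -64.

-64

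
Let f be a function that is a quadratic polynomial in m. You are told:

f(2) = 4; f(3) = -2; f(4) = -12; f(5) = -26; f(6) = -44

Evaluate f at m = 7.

Write f(m) = am² + bm + c; the 5 given values yield a linear system in the 3 coefficients.
Solving, f(m) = -2m² + 4m + 4.
Then f(7) = -66.

-66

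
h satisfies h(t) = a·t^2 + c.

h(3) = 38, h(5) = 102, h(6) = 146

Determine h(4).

66

From h(3) = 38 and h(5) = 102: 9a + c = 38 and 25a + c = 102.
Subtracting: 16a = 64, so a = 4; then c = 38 − 4·9 = 2.
So h(t) = 4t² + 2, and h(4) = 66.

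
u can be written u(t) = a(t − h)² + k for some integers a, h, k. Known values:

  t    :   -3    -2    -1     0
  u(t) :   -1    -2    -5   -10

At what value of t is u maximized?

First differences -1, -3, -5; second difference -2 = 2a, so a = -1.
Expanding, the t-coefficient is −2ah = 2h; matching it to the data gives h = -3, and then k = -1.
So u(t) = -1(t + 3)² − 1.
Hence h = -3.

-3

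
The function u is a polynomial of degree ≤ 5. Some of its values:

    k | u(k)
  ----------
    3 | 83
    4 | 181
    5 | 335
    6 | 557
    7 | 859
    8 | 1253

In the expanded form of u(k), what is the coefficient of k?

Write u(k) = ak^5 + bk^4 + ck³ + dk² + ek + p; the 6 given values yield a linear system in the 6 coefficients.
Solving, the top 2 coefficients vanish, and u(k) = 2k³ + 4k² - 4k + 5.
The coefficient of k is -4.

-4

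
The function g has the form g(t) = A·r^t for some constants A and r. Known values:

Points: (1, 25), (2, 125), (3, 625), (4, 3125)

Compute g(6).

Consecutive ratio: 125/25 = 5, and 625/125 = 5, so r = 5.
Then A·5^1 = 25 gives A = 5, and g(t) = 5·5^t.
g(6) = 5·5^6 = 78125.

78125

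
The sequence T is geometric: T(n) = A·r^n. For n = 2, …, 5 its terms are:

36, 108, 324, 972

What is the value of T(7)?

8748

Consecutive ratio: 108/36 = 3, and 324/108 = 3, so r = 3.
Then A·3^2 = 36 gives A = 4, and T(n) = 4·3^n.
T(7) = 4·3^7 = 8748.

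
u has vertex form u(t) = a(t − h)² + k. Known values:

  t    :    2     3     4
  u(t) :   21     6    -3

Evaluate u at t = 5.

First differences -15, -9; second difference 6 = 2a, so a = 3.
Expanding, the t-coefficient is −2ah = -6h; matching it to the data gives h = 5, and then k = -6.
So u(t) = 3(t − 5)² − 6.
u(5) = 3·0² − 6 = -6.

-6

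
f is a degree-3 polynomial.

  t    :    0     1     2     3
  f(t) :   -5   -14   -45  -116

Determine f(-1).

0

Write f(t) = at³ + bt² + ct + d; the 4 given values yield a linear system in the 4 coefficients.
Solving, f(t) = -3t³ - 2t² - 4t - 5.
Then f(-1) = 0.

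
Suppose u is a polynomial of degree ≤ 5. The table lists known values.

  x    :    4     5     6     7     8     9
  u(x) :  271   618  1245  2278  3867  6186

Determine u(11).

13830

First differences: 347, 627, 1033, 1589, 2319. Second differences: 280, 406, 556, 730. Third differences: 126, 150, 174. Fourth differences: 24, 24.
Level-4 differences are constant, so u has degree 4.
Fitting a degree-4 polynomial gives u(x) = x^4 - x³ + 4x² + 3x + 3.
Then u(11) = 13830.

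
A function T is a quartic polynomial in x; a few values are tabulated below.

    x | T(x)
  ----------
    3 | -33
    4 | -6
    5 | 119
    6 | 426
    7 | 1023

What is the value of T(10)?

5994

Write T(x) = ax^4 + bx³ + cx² + dx + e; the 5 given values yield a linear system in the 5 coefficients.
Solving, T(x) = x^4 - 4x³ - 6.
Then T(10) = 5994.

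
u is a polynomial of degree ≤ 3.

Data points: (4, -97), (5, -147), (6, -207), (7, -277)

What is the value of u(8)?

-357

Write u(t) = at³ + bt² + ct + d; the 4 given values yield a linear system in the 4 coefficients.
Solving, the leading coefficient vanishes, and u(t) = -5t² - 5t + 3.
Then u(8) = -357.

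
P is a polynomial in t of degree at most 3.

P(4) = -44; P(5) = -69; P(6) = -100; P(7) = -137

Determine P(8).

First differences: -25, -31, -37. Second differences: -6, -6.
Level-2 differences are constant, so P has degree 2.
Fitting a degree-2 polynomial gives P(t) = -3t² + 2t - 4.
Then P(8) = -180.

-180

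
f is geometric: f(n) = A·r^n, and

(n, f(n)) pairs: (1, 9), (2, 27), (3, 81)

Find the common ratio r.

Consecutive ratio: 27/9 = 3, and 81/27 = 3, so r = 3.
Then A·3^1 = 9 gives A = 3, and f(n) = 3·3^n.

3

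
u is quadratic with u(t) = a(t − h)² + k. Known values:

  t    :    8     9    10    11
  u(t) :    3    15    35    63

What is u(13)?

First differences 12, 20, 28; second difference 8 = 2a, so a = 4.
Expanding, the t-coefficient is −2ah = -8h; matching it to the data gives h = 7, and then k = -1.
So u(t) = 4(t − 7)² − 1.
u(13) = 4·6² − 1 = 143.

143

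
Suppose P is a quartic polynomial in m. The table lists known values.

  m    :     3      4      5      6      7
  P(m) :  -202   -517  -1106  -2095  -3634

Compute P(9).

Write P(m) = am^4 + bm³ + cm² + dm + e; the 5 given values yield a linear system in the 5 coefficients.
Solving, P(m) = -m^4 - 3m³ - 4m² - m - 1.
Then P(9) = -9082.

-9082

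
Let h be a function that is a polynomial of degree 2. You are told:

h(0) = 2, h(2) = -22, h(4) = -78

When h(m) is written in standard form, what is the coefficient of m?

-4

Write h(m) = am² + bm + c; the 3 given values yield a linear system in the 3 coefficients.
Solving, h(m) = -4m² - 4m + 2.
The coefficient of m is -4.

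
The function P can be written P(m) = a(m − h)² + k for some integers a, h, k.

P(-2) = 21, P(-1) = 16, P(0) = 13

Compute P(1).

12

First differences -5, -3; second difference 2 = 2a, so a = 1.
Expanding, the m-coefficient is −2ah = -2h; matching it to the data gives h = 1, and then k = 12.
So P(m) = 1(m − 1)² + 12.
P(1) = 1·0² + 12 = 12.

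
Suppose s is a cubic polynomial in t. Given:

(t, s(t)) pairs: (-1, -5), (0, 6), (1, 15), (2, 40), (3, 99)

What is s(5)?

Write s(t) = at³ + bt² + ct + d; the 5 given values yield a linear system in the 4 coefficients.
Solving, s(t) = 3t³ - t² + 7t + 6.
Then s(5) = 391.

391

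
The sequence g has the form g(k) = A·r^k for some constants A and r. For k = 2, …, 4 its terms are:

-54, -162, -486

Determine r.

Consecutive ratio: -162/(-54) = 3, and -486/(-162) = 3, so r = 3.
Then A·3^2 = -54 gives A = -6, and g(k) = -6·3^k.

3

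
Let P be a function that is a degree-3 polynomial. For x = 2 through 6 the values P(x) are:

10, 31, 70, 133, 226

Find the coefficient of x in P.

Write P(x) = ax³ + bx² + cx + d; the 5 given values yield a linear system in the 4 coefficients.
Solving, P(x) = x³ + 2x - 2.
The coefficient of x is 2.

2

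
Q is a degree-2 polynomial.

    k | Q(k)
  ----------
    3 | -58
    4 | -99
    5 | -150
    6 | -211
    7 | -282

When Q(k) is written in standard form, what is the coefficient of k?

First differences: -41, -51, -61, -71. Second differences: -10, -10, -10.
Level-2 differences are constant, so Q has degree 2.
Fitting a degree-2 polynomial gives Q(k) = -5k² - 6k + 5.
The coefficient of k is -6.

-6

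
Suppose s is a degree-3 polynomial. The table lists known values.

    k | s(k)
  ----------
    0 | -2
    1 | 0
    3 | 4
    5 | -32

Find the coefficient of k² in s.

4

Write s(k) = ak³ + bk² + ck + d; the 4 given values yield a linear system in the 4 coefficients.
Solving, s(k) = -k³ + 4k² - k - 2.
The coefficient of k² is 4.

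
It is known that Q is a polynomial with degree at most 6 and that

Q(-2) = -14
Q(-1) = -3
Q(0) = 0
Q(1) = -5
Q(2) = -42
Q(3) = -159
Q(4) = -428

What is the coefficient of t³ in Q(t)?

-2

First differences: 11, 3, -5, -37, -117, -269. Second differences: -8, -8, -32, -80, -152. Third differences: 0, -24, -48, -72. Fourth differences: -24, -24, -24.
Level-4 differences are constant, so Q has degree 4.
Fitting a degree-4 polynomial gives Q(t) = -t^4 - 2t³ - 3t² + t.
The coefficient of t³ is -2.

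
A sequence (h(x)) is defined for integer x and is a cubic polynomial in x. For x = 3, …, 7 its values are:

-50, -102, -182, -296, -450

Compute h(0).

First differences: -52, -80, -114, -154. Second differences: -28, -34, -40. Third differences: -6, -6.
Level-3 differences are constant, so h has degree 3.
Fitting a degree-3 polynomial gives h(x) = -x³ - 2x² - x - 2.
Then h(0) = -2.

-2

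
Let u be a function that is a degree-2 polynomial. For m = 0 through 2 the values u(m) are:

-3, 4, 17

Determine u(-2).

1

Write u(m) = am² + bm + c; the 3 given values yield a linear system in the 3 coefficients.
Solving, u(m) = 3m² + 4m - 3.
Then u(-2) = 1.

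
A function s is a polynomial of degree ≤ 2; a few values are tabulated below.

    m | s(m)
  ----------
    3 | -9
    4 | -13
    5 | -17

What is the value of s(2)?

First differences: -4, -4.
Level-1 differences are constant, so s has degree 1.
Fitting a degree-1 polynomial gives s(m) = -4m + 3.
Then s(2) = -5.

-5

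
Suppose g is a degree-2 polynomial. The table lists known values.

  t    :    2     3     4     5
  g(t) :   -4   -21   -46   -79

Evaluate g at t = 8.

First differences: -17, -25, -33. Second differences: -8, -8.
Level-2 differences are constant, so g has degree 2.
Fitting a degree-2 polynomial gives g(t) = -4t² + 3t + 6.
Then g(8) = -226.

-226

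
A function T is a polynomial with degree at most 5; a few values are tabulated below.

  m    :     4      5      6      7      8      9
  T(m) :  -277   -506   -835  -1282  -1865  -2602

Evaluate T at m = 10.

First differences: -229, -329, -447, -583, -737. Second differences: -100, -118, -136, -154. Third differences: -18, -18, -18.
Level-3 differences are constant, so T has degree 3.
Fitting a degree-3 polynomial gives T(m) = -3m³ - 5m² - m - 1.
Then T(10) = -3511.

-3511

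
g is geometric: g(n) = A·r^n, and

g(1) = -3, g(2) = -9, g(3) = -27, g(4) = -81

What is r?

Consecutive ratio: -9/(-3) = 3, and -27/(-9) = 3, so r = 3.
Then A·3^1 = -3 gives A = -1, and g(n) = -1·3^n.

3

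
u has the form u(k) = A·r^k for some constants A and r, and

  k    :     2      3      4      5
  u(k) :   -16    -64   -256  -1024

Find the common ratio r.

Consecutive ratio: -64/(-16) = 4, and -256/(-64) = 4, so r = 4.
Then A·4^2 = -16 gives A = -1, and u(k) = -1·4^k.

4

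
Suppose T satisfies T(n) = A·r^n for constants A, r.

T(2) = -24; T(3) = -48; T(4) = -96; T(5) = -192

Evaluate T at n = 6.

-384

Consecutive ratio: -48/(-24) = 2, and -96/(-48) = 2, so r = 2.
Then A·2^2 = -24 gives A = -6, and T(n) = -6·2^n.
T(6) = -6·2^6 = -384.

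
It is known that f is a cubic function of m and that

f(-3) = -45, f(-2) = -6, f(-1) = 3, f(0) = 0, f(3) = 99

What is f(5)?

Write f(m) = am³ + bm² + cm + d; the 5 given values yield a linear system in the 4 coefficients.
Solving, f(m) = 3m³ + 3m² - 3m.
Then f(5) = 435.

435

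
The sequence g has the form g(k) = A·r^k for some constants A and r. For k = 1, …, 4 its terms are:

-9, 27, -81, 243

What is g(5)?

-729

Consecutive ratio: 27/(-9) = -3, and -81/27 = -3, so r = -3.
Then A·(-3)^1 = -9 gives A = 3, and g(k) = 3·(-3)^k.
g(5) = 3·(-3)^5 = -729.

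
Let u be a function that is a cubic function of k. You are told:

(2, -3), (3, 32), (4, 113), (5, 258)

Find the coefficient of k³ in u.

Write u(k) = ak³ + bk² + ck + d; the 4 given values yield a linear system in the 4 coefficients.
Solving, u(k) = 3k³ - 4k² - 2k - 7.
The coefficient of k³ is 3.

3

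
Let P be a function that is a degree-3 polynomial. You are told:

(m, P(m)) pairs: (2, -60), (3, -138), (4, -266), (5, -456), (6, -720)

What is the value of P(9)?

Write P(m) = am³ + bm² + cm + d; the 5 given values yield a linear system in the 4 coefficients.
Solving, P(m) = -2m³ - 7m² - 5m - 6.
Then P(9) = -2076.

-2076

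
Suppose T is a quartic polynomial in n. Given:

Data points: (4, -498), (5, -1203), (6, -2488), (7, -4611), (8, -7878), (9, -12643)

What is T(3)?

Write T(n) = an^4 + bn³ + cn² + dn + e; the 6 given values yield a linear system in the 5 coefficients.
Solving, T(n) = -2n^4 + n³ - 3n² - n + 2.
Then T(3) = -163.

-163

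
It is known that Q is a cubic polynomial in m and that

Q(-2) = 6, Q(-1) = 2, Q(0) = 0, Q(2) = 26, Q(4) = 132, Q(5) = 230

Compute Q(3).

Write Q(m) = am³ + bm² + cm + d; the 6 given values yield a linear system in the 4 coefficients.
Solving, Q(m) = m³ + 4m² + m.
Then Q(3) = 66.

66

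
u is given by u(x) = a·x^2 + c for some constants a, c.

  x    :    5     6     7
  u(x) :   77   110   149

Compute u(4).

From u(5) = 77 and u(6) = 110: 25a + c = 77 and 36a + c = 110.
Subtracting: 11a = 33, so a = 3; then c = 77 − 3·25 = 2.
So u(x) = 3x² + 2, and u(4) = 50.

50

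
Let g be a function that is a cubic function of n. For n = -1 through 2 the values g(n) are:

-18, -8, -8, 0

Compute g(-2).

-56

Write g(n) = an³ + bn² + cn + d; the 4 given values yield a linear system in the 4 coefficients.
Solving, g(n) = 3n³ - 5n² + 2n - 8.
Then g(-2) = -56.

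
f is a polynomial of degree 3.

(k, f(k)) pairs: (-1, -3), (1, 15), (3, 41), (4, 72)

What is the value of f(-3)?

-61

Write f(k) = ak³ + bk² + ck + d; the 4 given values yield a linear system in the 4 coefficients.
Solving, f(k) = k³ - 2k² + 8k + 8.
Then f(-3) = -61.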